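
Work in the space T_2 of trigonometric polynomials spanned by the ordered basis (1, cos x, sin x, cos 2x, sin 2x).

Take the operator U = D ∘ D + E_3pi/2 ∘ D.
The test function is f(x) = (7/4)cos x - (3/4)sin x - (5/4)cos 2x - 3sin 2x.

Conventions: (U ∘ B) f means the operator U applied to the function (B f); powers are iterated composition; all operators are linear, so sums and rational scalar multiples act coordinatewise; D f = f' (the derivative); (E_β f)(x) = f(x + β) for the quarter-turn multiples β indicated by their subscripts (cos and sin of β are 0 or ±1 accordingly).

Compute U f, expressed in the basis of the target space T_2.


the image equals g(x) = 11cos 2x + (19/2)sin 2x

D f = -(3/4)cos x - (7/4)sin x - 6cos 2x + (5/2)sin 2x
D D f = -(7/4)cos x + (3/4)sin x + 5cos 2x + 12sin 2x
D f = -(3/4)cos x - (7/4)sin x - 6cos 2x + (5/2)sin 2x
E_3pi/2 D f = (7/4)cos x - (3/4)sin x + 6cos 2x - (5/2)sin 2x
(D ∘ D + E_3pi/2 ∘ D) f = 11cos 2x + (19/2)sin 2x


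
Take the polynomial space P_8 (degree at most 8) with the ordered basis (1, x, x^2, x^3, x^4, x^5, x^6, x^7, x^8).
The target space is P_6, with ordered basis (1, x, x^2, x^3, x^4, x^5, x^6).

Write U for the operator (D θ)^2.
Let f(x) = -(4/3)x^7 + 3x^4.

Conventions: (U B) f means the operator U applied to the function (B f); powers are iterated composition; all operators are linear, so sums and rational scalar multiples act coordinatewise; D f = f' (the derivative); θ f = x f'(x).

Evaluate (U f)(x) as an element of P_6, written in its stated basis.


g(x) = -2352x^5 + 432x^2

θ f = -(28/3)x^7 + 12x^4
D θ f = -(196/3)x^6 + 48x^3
θ (D θ) f = -392x^6 + 144x^3
D θ (D θ) f = -2352x^5 + 432x^2


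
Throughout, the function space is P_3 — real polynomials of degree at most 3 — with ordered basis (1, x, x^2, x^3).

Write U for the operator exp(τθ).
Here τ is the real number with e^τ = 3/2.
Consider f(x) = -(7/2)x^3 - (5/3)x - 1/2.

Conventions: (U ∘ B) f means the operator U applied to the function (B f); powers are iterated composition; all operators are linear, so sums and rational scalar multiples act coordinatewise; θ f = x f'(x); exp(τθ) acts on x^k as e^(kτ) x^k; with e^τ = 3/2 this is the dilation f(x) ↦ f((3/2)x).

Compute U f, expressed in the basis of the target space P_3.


exp(τθ) x^k = e^(kτ) x^k; with e^τ = 3/2 this sends x^k to (3/2)^k x^k
x ↦ 3/2 x
x^3 ↦ 27/8 x^3
applying this coordinatewise to f: exp(τθ) f = -(189/16)x^3 - (5/2)x - 1/2

g(x) = -(189/16)x^3 - (5/2)x - 1/2


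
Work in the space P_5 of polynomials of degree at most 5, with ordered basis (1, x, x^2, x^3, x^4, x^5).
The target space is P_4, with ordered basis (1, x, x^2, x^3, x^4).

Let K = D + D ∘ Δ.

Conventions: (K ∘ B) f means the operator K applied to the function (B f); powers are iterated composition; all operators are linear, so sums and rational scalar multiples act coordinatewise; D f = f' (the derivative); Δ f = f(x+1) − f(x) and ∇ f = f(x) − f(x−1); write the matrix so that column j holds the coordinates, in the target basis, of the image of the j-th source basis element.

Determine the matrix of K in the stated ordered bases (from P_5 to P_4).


the matrix is [[0, 1, 2, 3, 4, 5]; [0, 0, 2, 6, 12, 20]; [0, 0, 0, 3, 12, 30]; [0, 0, 0, 0, 4, 20]; [0, 0, 0, 0, 0, 5]] (rows listed top to bottom)

image of 1: 0
image of x: 1
image of x^2: 2x + 2
image of x^3: 3x^2 + 6x + 3
image of x^4: 4x^3 + 12x^2 + 12x + 4
image of x^5: 5x^4 + 20x^3 + 30x^2 + 20x + 5
each image's coordinates form column j of the matrix


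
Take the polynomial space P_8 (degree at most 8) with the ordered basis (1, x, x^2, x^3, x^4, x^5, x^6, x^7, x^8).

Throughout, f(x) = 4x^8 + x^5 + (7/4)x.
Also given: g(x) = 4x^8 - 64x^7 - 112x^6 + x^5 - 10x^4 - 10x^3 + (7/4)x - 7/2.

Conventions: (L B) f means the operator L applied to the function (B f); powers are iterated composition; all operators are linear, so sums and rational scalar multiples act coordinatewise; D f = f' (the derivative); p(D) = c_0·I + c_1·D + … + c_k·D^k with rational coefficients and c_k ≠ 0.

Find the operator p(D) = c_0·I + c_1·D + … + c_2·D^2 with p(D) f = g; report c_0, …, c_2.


c_0 = 1, c_1 = -2, c_2 = -1/2

D^0 f = 4x^8 + x^5 + (7/4)x
D^1 f = 32x^7 + 5x^4 + 7/4
D^2 f = 224x^6 + 20x^3
matching coefficients of g against c_0 f + c_1 Df + … from the top degree down determines the c_i
solution: c_0 = 1, c_1 = -2, c_2 = -1/2


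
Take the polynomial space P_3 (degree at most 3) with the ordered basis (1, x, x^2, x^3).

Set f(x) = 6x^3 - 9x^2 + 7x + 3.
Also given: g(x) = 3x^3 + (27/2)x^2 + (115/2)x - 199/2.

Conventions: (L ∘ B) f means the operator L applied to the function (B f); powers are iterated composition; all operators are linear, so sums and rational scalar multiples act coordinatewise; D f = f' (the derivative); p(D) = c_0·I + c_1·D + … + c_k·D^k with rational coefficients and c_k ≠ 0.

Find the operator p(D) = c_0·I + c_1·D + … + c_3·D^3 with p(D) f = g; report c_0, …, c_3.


D^0 f = 6x^3 - 9x^2 + 7x + 3
D^1 f = 18x^2 - 18x + 7
D^2 f = 36x - 18
D^3 f = 36
matching coefficients of g against c_0 f + c_1 Df + … from the top degree down determines the c_i
solution: c_0 = 1/2, c_1 = 1, c_2 = 2, c_3 = -2

p(D) = (1/2)·I + D + 2·D^2 − 2·D^3, i.e. c_0 = 1/2, c_1 = 1, c_2 = 2, c_3 = -2


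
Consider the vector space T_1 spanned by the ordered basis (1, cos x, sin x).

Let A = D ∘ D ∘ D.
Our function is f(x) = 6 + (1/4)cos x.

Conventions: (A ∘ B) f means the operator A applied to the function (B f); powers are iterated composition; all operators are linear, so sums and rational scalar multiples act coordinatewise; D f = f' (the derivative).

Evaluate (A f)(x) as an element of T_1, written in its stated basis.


D f = -(1/4)sin x
D D f = -(1/4)cos x
D D D f = (1/4)sin x

the image equals g(x) = (1/4)sin x


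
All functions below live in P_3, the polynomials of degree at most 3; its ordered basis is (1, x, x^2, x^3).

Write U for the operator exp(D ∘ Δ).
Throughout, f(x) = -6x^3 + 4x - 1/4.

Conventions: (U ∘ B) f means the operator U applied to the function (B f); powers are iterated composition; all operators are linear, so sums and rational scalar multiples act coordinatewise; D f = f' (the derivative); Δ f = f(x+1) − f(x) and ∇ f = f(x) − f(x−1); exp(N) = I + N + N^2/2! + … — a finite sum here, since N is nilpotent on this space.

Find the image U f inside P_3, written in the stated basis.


order-1 term: -36x - 18
the series for exp(D ∘ Δ) f terminates at order 1
exp(D ∘ Δ) f = -6x^3 - 32x - 73/4

the result is g(x) = -6x^3 - 32x - 73/4


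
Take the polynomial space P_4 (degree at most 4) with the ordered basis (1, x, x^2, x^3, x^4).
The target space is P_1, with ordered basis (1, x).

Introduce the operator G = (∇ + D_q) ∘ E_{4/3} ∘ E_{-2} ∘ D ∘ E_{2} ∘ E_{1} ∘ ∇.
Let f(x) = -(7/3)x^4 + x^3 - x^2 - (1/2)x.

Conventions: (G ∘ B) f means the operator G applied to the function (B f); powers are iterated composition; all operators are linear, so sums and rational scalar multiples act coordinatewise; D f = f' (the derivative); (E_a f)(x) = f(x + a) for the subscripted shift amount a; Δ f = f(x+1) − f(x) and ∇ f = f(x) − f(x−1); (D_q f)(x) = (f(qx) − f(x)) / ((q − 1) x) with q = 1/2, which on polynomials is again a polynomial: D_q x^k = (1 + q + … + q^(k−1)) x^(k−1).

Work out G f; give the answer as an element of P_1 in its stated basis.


the result is g(x) = -98x - 496/3

∇ f = -(28/3)x^3 + 17x^2 - (43/3)x + 23/6
E_{1} ∇ f = -(28/3)x^3 - 11x^2 - (25/3)x - 17/6
E_{2} (E_{1} ∘ ∇) f = -(28/3)x^3 - 67x^2 - (493/3)x - 829/6
D E_{2} (E_{1} ∘ ∇) f = -28x^2 - 134x - 493/3
E_{-2} D E_{2} (E_{1} ∘ ∇) f = -28x^2 - 22x - 25/3
E_{4/3} (E_{-2} ∘ D) E_{2} (E_{1} ∘ ∇) f = -28x^2 - (290/3)x - 787/9
∇ (E_{4/3} ∘ E_{-2} ∘ D ∘ E_{2}) (E_{1} ∘ ∇) f = -56x - 206/3
D_q (E_{4/3} ∘ E_{-2} ∘ D ∘ E_{2}) (E_{1} ∘ ∇) f = -42x - 290/3
(∇ + D_q) (E_{4/3} ∘ E_{-2} ∘ D ∘ E_{2}) (E_{1} ∘ ∇) f = -98x - 496/3


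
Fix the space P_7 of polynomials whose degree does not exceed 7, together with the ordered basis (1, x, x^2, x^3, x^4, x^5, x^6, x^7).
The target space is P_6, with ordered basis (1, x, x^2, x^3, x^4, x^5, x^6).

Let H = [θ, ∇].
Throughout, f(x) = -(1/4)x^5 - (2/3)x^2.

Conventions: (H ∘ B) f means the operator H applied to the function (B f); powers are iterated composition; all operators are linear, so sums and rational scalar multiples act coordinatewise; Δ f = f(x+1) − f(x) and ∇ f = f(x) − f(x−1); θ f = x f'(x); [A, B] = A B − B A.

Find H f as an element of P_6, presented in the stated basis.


∇ f = -(5/4)x^4 + (5/2)x^3 - (5/2)x^2 - (1/12)x + 5/12
θ ∇ f = -5x^4 + (15/2)x^3 - 5x^2 - (1/12)x
θ f = -(5/4)x^5 - (4/3)x^2
∇ θ f = -(25/4)x^4 + (25/2)x^3 - (25/2)x^2 + (43/12)x + 1/12
[θ, ∇] f = (5/4)x^4 - 5x^3 + (15/2)x^2 - (11/3)x - 1/12

the result is g(x) = (5/4)x^4 - 5x^3 + (15/2)x^2 - (11/3)x - 1/12


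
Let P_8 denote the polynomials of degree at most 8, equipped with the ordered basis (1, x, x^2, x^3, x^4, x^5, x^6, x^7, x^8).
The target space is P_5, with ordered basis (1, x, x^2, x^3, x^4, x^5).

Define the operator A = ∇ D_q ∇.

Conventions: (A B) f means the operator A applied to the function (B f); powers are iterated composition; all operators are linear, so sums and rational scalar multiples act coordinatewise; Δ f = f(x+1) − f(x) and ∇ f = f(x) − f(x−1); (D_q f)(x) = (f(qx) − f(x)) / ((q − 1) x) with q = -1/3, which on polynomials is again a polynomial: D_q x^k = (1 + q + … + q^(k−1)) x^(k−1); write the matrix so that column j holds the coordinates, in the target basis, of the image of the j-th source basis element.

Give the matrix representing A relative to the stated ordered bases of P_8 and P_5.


image of 1: 0
image of x: 0
image of x^2: 0
image of x^3: 2
image of x^4: (56/9)x - 64/9
image of x^5: (100/9)x^2 - (80/3)x + 490/27
image of x^6: (488/27)x^3 - (544/9)x^2 + (2228/27)x - 1112/27
image of x^7: (6370/243)x^4 - (28112/243)x^3 + (54698/243)x^2 - (53872/243)x + 21434/243
image of x^8: (8752/243)x^5 - (47360/243)x^4 + (363376/729)x^3 - (57376/81)x^2 + (134192/243)x - 133568/729
each image's coordinates form column j of the matrix

the matrix is [[0, 0, 0, 2, -64/9, 490/27, -1112/27, 21434/243, -133568/729]; [0, 0, 0, 0, 56/9, -80/3, 2228/27, -53872/243, 134192/243]; [0, 0, 0, 0, 0, 100/9, -544/9, 54698/243, -57376/81]; [0, 0, 0, 0, 0, 0, 488/27, -28112/243, 363376/729]; [0, 0, 0, 0, 0, 0, 0, 6370/243, -47360/243]; [0, 0, 0, 0, 0, 0, 0, 0, 8752/243]] (rows listed top to bottom)


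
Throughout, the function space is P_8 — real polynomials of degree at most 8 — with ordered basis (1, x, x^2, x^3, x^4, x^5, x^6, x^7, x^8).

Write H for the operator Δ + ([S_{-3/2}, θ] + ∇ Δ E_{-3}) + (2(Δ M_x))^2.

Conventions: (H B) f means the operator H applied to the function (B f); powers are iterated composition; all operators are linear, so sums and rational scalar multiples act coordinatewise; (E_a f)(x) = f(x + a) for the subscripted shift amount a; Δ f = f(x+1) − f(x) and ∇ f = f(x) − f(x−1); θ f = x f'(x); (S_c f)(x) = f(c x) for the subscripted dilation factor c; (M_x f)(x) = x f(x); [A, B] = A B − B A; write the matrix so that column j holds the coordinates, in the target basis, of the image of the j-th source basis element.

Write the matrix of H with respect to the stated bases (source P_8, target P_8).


the matrix is [[4, 13, 31, 43, 235, -317, 3211, -11117, 54715]; [0, 16, 62, 177, 352, 1547, -1146, 24001, -85876]; [0, 0, 36, 171, 578, 1450, 6005, -861, 103116]; [0, 0, 0, 64, 364, 1430, 4280, 17773, 7448]; [0, 0, 0, 0, 100, 665, 2985, 10325, 44226]; [0, 0, 0, 0, 0, 144, 1098, 5551, 21728]; [0, 0, 0, 0, 0, 0, 196, 1687, 9492]; [0, 0, 0, 0, 0, 0, 0, 256, 2456]; [0, 0, 0, 0, 0, 0, 0, 0, 324]] (rows listed top to bottom)

image of 1: 4
image of x: 16x + 13
image of x^2: 36x^2 + 62x + 31
image of x^3: 64x^3 + 171x^2 + 177x + 43
image of x^4: 100x^4 + 364x^3 + 578x^2 + 352x + 235
image of x^5: 144x^5 + 665x^4 + 1430x^3 + 1450x^2 + 1547x - 317
image of x^6: 196x^6 + 1098x^5 + 2985x^4 + 4280x^3 + 6005x^2 - 1146x + 3211
image of x^7: 256x^7 + 1687x^6 + 5551x^5 + 10325x^4 + 17773x^3 - 861x^2 + 24001x - 11117
image of x^8: 324x^8 + 2456x^7 + 9492x^6 + 21728x^5 + 44226x^4 + 7448x^3 + 103116x^2 - 85876x + 54715
each image's coordinates form column j of the matrix


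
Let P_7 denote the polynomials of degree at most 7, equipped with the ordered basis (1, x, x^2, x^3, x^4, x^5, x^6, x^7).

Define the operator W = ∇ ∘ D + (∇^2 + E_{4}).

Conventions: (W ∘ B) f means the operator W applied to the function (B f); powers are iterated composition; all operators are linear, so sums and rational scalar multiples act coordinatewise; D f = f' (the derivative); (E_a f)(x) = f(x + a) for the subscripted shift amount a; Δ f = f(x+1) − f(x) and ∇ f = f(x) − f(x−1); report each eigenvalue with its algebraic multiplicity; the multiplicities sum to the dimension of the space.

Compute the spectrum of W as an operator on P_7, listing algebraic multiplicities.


image of 1: 1
image of x: x + 4
image of x^2: x^2 + 8x + 20
image of x^3: x^3 + 12x^2 + 60x + 55
image of x^4: x^4 + 16x^3 + 120x^2 + 220x + 274
image of x^5: x^5 + 20x^4 + 200x^3 + 550x^2 + 1370x + 989
image of x^6: x^6 + 24x^5 + 300x^4 + 1100x^3 + 4110x^2 + 5934x + 4164
image of x^7: x^7 + 28x^6 + 420x^5 + 1925x^4 + 9590x^3 + 20769x^2 + 29148x + 16251
the matrix is upper triangular; its diagonal is (1, 1, 1, 1, 1, 1, 1, 1)
for a triangular matrix the eigenvalues are the diagonal entries, with algebraic multiplicity their repetition count

λ = 1 (multiplicity 8)


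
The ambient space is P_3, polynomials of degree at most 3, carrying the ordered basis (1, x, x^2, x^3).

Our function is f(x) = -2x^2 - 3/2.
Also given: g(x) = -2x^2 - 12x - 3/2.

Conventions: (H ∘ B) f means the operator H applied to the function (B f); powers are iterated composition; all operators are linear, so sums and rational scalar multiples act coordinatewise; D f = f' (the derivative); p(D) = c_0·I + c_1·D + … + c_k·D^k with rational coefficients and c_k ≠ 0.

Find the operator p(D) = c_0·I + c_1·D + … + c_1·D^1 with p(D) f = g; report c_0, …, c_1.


c_0 = 1, c_1 = 3

D^0 f = -2x^2 - 3/2
D^1 f = -4x
matching coefficients of g against c_0 f + c_1 Df + … from the top degree down determines the c_i
solution: c_0 = 1, c_1 = 3


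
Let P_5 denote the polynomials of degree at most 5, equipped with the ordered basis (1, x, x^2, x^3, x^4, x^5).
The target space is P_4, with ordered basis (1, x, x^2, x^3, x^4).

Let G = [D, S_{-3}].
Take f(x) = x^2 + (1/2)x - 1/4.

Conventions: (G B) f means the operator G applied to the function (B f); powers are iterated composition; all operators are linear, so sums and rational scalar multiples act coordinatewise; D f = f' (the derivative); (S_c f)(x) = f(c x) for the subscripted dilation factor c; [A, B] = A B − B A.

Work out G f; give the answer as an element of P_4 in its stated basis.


the image equals g(x) = 24x - 2

S_{-3} f = 9x^2 - (3/2)x - 1/4
D S_{-3} f = 18x - 3/2
D f = 2x + 1/2
S_{-3} D f = -6x + 1/2
[D, S_{-3}] f = 24x - 2


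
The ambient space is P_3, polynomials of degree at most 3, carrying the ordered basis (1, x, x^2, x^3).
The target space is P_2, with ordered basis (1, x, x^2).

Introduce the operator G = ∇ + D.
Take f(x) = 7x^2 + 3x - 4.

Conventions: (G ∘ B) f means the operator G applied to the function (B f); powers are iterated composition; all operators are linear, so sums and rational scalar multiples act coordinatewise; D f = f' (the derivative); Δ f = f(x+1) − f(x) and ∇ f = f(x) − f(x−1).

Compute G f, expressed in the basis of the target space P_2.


∇ f = 14x - 4
D f = 14x + 3
(∇ + D) f = 28x - 1

g(x) = 28x - 1


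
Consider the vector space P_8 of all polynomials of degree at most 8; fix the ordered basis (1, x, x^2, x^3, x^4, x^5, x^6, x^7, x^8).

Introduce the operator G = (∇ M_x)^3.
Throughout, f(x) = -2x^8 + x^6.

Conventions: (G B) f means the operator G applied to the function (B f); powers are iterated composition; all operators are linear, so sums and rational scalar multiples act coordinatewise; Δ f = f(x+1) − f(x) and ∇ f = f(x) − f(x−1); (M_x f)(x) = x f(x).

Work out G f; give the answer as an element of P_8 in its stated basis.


the result is g(x) = -1458x^8 + 15624x^7 - 80465x^6 + 253113x^5 - 522487x^4 + 715351x^3 - 627693x^2 + 319685x - 71671

M_x f = -2x^9 + x^7
∇ M_x f = -18x^8 + 72x^7 - 161x^6 + 231x^5 - 217x^4 + 133x^3 - 51x^2 + 11x - 1
M_x (∇ M_x) f = -18x^9 + 72x^8 - 161x^7 + 231x^6 - 217x^5 + 133x^4 - 51x^3 + 11x^2 - x
∇ M_x (∇ M_x) f = -162x^8 + 1224x^7 - 4655x^6 + 11067x^5 - 17493x^4 + 18501x^3 - 12631x^2 + 5043x - 895
M_x (∇ M_x) (∇ M_x) f = -162x^9 + 1224x^8 - 4655x^7 + 11067x^6 - 17493x^5 + 18501x^4 - 12631x^3 + 5043x^2 - 895x
∇ M_x (∇ M_x) (∇ M_x) f = -1458x^8 + 15624x^7 - 80465x^6 + 253113x^5 - 522487x^4 + 715351x^3 - 627693x^2 + 319685x - 71671


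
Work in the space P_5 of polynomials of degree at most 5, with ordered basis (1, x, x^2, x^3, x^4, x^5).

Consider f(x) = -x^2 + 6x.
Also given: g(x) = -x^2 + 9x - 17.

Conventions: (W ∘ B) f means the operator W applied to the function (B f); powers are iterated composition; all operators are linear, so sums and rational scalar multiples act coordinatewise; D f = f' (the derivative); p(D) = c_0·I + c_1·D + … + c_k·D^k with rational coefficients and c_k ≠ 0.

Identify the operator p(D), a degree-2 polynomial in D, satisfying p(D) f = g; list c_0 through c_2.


D^0 f = -x^2 + 6x
D^1 f = -2x + 6
D^2 f = -2
matching coefficients of g against c_0 f + c_1 Df + … from the top degree down determines the c_i
solution: c_0 = 1, c_1 = -3/2, c_2 = 4

p(D) = I − (3/2)·D + 4·D^2, i.e. c_0 = 1, c_1 = -3/2, c_2 = 4


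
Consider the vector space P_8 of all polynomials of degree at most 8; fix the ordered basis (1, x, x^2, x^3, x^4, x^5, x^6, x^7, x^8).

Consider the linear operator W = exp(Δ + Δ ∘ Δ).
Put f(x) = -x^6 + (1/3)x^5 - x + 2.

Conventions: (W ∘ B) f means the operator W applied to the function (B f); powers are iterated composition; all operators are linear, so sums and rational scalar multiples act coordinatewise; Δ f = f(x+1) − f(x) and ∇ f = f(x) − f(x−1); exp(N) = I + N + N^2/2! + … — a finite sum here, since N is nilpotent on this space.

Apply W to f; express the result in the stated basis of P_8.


order-1 term: -6x^5 - (130/3)x^4 - 130x^3 - (605/3)x^2 - 161x - 161/3
order-2 term: -15x^4 - (530/3)x^3 - 795x^2 - (4855/3)x - 1256
order-3 term: -20x^3 - (800/3)x^2 - 1200x - 5465/3
order-4 term: -15x^2 - (535/3)x - 535
order-5 term: -6x - 134/3
order-6 term: -1
the series for exp(Δ + Δ ∘ Δ) f terminates at order 6
exp(Δ + Δ ∘ Δ) f = -x^6 - (17/3)x^5 - (175/3)x^4 - (980/3)x^3 - (3835/3)x^2 - (9494/3)x - 3710

the image equals g(x) = -x^6 - (17/3)x^5 - (175/3)x^4 - (980/3)x^3 - (3835/3)x^2 - (9494/3)x - 3710


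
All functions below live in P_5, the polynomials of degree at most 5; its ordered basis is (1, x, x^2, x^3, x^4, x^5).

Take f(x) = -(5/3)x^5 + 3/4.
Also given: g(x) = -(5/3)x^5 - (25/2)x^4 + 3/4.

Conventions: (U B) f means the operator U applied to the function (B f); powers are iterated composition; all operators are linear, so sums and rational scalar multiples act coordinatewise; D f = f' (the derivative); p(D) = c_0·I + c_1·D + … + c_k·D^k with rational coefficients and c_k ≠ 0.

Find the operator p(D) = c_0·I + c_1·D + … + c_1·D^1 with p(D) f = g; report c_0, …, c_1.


D^0 f = -(5/3)x^5 + 3/4
D^1 f = -(25/3)x^4
matching coefficients of g against c_0 f + c_1 Df + … from the top degree down determines the c_i
solution: c_0 = 1, c_1 = 3/2

p(D) = I + (3/2)·D, i.e. c_0 = 1, c_1 = 3/2


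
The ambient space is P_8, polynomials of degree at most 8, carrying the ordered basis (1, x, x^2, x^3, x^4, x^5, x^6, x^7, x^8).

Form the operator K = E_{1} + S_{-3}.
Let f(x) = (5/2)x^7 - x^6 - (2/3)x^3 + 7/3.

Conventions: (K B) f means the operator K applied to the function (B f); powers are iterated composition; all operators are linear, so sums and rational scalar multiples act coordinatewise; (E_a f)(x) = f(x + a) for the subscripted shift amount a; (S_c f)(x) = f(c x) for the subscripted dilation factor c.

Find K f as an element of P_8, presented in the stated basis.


E_{1} f = (5/2)x^7 + (33/2)x^6 + (93/2)x^5 + (145/2)x^4 + (401/6)x^3 + (71/2)x^2 + (19/2)x + 19/6
S_{-3} f = -(10935/2)x^7 - 729x^6 + 18x^3 + 7/3
(E_{1} + S_{-3}) f = -5465x^7 - (1425/2)x^6 + (93/2)x^5 + (145/2)x^4 + (509/6)x^3 + (71/2)x^2 + (19/2)x + 11/2

the result is g(x) = -5465x^7 - (1425/2)x^6 + (93/2)x^5 + (145/2)x^4 + (509/6)x^3 + (71/2)x^2 + (19/2)x + 11/2


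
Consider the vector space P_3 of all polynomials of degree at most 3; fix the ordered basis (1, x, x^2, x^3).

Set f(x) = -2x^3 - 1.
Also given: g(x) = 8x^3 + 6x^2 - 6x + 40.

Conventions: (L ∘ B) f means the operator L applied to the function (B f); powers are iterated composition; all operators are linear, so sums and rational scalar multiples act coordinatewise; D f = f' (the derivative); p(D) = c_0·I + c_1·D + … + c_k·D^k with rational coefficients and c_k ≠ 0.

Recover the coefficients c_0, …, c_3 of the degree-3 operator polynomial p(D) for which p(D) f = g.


D^0 f = -2x^3 - 1
D^1 f = -6x^2
D^2 f = -12x
D^3 f = -12
matching coefficients of g against c_0 f + c_1 Df + … from the top degree down determines the c_i
solution: c_0 = -4, c_1 = -1, c_2 = 1/2, c_3 = -3

c_0 = -4, c_1 = -1, c_2 = 1/2, c_3 = -3


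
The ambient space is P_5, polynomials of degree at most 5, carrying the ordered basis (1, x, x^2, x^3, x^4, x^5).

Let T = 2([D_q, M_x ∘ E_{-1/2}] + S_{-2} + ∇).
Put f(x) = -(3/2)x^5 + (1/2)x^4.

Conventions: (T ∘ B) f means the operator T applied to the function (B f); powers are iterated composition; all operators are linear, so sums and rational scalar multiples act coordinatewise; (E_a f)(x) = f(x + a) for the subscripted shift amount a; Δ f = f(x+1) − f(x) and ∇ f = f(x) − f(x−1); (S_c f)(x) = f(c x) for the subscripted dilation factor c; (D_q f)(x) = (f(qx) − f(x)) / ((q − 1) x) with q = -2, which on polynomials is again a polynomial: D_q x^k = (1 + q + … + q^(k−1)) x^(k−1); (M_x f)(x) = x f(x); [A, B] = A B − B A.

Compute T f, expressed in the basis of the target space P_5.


the result is g(x) = 192x^5 + (67/2)x^4 + (247/2)x^3 - 33x^2 + (175/8)x - 123/32

E_{-1/2} f = -(3/2)x^5 + (17/4)x^4 - (19/4)x^3 + (21/8)x^2 - (23/32)x + 5/64
M_x E_{-1/2} f = -(3/2)x^6 + (17/4)x^5 - (19/4)x^4 + (21/8)x^3 - (23/32)x^2 + (5/64)x
D_q (M_x ∘ E_{-1/2}) f = (63/2)x^5 + (187/4)x^4 + (95/4)x^3 + (63/8)x^2 + (23/32)x + 5/64
D_q f = -(33/2)x^4 - (5/2)x^3
E_{-1/2} D_q f = -(33/2)x^4 + (61/2)x^3 - 21x^2 + (51/8)x - 23/32
M_x E_{-1/2} D_q f = -(33/2)x^5 + (61/2)x^4 - 21x^3 + (51/8)x^2 - (23/32)x
[D_q, M_x ∘ E_{-1/2}] f = 48x^5 + (65/4)x^4 + (179/4)x^3 + (3/2)x^2 + (23/16)x + 5/64
S_{-2} f = 48x^5 + 8x^4
∇ f = -(15/2)x^4 + 17x^3 - 18x^2 + (19/2)x - 2
([D_q, M_x ∘ E_{-1/2}] + S_{-2} + ∇) f = 96x^5 + (67/4)x^4 + (247/4)x^3 - (33/2)x^2 + (175/16)x - 123/64
(2([D_q, M_x ∘ E_{-1/2}] + S_{-2} + ∇)) f = 192x^5 + (67/2)x^4 + (247/2)x^3 - 33x^2 + (175/8)x - 123/32


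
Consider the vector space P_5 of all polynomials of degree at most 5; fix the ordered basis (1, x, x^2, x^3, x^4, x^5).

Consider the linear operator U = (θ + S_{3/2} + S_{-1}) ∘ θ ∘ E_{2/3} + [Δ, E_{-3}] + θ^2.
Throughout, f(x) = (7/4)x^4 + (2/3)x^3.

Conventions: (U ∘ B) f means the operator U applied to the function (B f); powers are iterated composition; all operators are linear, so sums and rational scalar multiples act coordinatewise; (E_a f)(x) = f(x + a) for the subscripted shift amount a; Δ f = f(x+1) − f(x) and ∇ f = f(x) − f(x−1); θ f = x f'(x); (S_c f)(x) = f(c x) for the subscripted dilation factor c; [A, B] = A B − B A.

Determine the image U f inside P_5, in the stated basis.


the result is g(x) = (1575/16)x^4 + 92x^3 + 63x^2 + (40/9)x

E_{2/3} f = (7/4)x^4 + (16/3)x^3 + 6x^2 + (80/27)x + 44/81
θ E_{2/3} f = 7x^4 + 16x^3 + 12x^2 + (80/27)x
θ θ E_{2/3} f = 28x^4 + 48x^3 + 24x^2 + (80/27)x
S_{3/2} θ E_{2/3} f = (567/16)x^4 + 54x^3 + 27x^2 + (40/9)x
S_{-1} θ E_{2/3} f = 7x^4 - 16x^3 + 12x^2 - (80/27)x
(θ + S_{3/2} + S_{-1}) θ E_{2/3} f = (1127/16)x^4 + 86x^3 + 63x^2 + (40/9)x
E_{-3} f = (7/4)x^4 - (61/3)x^3 + (177/2)x^2 - 171x + 495/4
Δ E_{-3} f = 7x^3 - (101/2)x^2 + 123x - 1213/12
Δ f = 7x^3 + (25/2)x^2 + 9x + 29/12
E_{-3} Δ f = 7x^3 - (101/2)x^2 + 123x - 1213/12
[Δ, E_{-3}] f = 0
θ f = 7x^4 + 2x^3
θ θ f = 28x^4 + 6x^3
((θ + S_{3/2} + S_{-1}) ∘ θ ∘ E_{2/3} + [Δ, E_{-3}] + θ^2) f = (1575/16)x^4 + 92x^3 + 63x^2 + (40/9)x


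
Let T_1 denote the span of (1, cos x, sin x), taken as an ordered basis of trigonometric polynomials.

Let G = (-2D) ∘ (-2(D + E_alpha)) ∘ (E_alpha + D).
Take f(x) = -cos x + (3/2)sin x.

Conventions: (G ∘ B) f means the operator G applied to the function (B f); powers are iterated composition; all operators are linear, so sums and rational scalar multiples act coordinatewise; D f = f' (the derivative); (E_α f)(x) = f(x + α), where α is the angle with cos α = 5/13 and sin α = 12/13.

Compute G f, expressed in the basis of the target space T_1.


the image equals g(x) = -(200/13)cos x - (300/13)sin x

E_alpha f = cos x + (3/2)sin x
D f = (3/2)cos x + sin x
(E_alpha + D) f = (5/2)cos x + (5/2)sin x
D (E_alpha + D) f = (5/2)cos x - (5/2)sin x
E_alpha (E_alpha + D) f = (85/26)cos x - (35/26)sin x
(D + E_alpha) (E_alpha + D) f = (75/13)cos x - (50/13)sin x
(-2(D + E_alpha)) (E_alpha + D) f = -(150/13)cos x + (100/13)sin x
D (-2(D + E_alpha)) (E_alpha + D) f = (100/13)cos x + (150/13)sin x
(-2D) (-2(D + E_alpha)) (E_alpha + D) f = -(200/13)cos x - (300/13)sin x


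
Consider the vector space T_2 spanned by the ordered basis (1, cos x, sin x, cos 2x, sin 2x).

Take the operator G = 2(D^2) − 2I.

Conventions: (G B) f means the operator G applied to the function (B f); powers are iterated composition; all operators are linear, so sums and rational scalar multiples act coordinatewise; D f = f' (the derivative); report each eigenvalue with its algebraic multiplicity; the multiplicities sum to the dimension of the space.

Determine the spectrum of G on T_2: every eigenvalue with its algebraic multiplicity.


image of 1: -2
image of cos x: -4cos x
image of sin x: -4sin x
image of cos 2x: -10cos 2x
image of sin 2x: -10sin 2x
the matrix is diagonal; its diagonal is (-2, -4, -4, -10, -10)
for a triangular matrix the eigenvalues are the diagonal entries, with algebraic multiplicity their repetition count

λ = -10 (multiplicity 2), λ = -4 (multiplicity 2), λ = -2 (multiplicity 1)


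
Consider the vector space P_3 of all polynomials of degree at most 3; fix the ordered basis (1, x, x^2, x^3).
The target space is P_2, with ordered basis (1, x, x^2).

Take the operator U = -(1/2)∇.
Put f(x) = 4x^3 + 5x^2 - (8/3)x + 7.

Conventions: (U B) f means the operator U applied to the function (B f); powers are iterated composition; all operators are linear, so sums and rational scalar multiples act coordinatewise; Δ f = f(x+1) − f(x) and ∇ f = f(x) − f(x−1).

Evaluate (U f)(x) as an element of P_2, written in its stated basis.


the image equals g(x) = -6x^2 + x + 11/6

∇ f = 12x^2 - 2x - 11/3
(-(1/2)∇) f = -6x^2 + x + 11/6


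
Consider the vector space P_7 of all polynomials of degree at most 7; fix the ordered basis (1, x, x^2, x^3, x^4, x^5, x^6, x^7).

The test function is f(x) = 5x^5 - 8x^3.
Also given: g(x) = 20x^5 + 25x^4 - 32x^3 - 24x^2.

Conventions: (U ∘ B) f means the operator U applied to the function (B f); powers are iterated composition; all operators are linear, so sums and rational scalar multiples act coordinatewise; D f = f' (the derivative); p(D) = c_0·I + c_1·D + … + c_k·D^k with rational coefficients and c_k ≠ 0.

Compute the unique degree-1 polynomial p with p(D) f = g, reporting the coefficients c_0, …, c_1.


c_0 = 4, c_1 = 1

D^0 f = 5x^5 - 8x^3
D^1 f = 25x^4 - 24x^2
matching coefficients of g against c_0 f + c_1 Df + … from the top degree down determines the c_i
solution: c_0 = 4, c_1 = 1


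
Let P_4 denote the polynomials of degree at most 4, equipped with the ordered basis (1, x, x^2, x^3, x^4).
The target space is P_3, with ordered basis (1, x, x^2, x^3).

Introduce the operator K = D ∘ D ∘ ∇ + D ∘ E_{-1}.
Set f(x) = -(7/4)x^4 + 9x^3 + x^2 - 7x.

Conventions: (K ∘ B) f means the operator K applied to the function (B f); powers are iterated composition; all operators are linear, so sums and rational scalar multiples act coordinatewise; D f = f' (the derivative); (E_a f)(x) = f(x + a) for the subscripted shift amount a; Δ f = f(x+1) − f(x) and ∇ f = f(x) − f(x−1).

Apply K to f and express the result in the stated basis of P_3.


the image equals g(x) = -7x^3 + 48x^2 - 115x + 100

∇ f = -7x^3 + (75/2)x^2 - 32x + 11/4
D ∇ f = -21x^2 + 75x - 32
D D ∇ f = -42x + 75
E_{-1} f = -(7/4)x^4 + 16x^3 - (73/2)x^2 + 25x - 11/4
D E_{-1} f = -7x^3 + 48x^2 - 73x + 25
(D ∘ D ∘ ∇ + D ∘ E_{-1}) f = -7x^3 + 48x^2 - 115x + 100


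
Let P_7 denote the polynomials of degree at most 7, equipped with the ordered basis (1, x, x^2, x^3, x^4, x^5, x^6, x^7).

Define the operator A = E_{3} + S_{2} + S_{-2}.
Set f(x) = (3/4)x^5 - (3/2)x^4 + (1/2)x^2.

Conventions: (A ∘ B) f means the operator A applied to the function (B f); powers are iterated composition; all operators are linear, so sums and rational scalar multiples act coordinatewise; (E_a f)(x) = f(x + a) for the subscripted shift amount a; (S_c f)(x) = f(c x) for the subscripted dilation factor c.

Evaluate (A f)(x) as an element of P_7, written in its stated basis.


the result is g(x) = (3/4)x^5 - (153/4)x^4 + (99/2)x^3 + 126x^2 + (579/4)x + 261/4

E_{3} f = (3/4)x^5 + (39/4)x^4 + (99/2)x^3 + 122x^2 + (579/4)x + 261/4
S_{2} f = 24x^5 - 24x^4 + 2x^2
S_{-2} f = -24x^5 - 24x^4 + 2x^2
(E_{3} + S_{2} + S_{-2}) f = (3/4)x^5 - (153/4)x^4 + (99/2)x^3 + 126x^2 + (579/4)x + 261/4


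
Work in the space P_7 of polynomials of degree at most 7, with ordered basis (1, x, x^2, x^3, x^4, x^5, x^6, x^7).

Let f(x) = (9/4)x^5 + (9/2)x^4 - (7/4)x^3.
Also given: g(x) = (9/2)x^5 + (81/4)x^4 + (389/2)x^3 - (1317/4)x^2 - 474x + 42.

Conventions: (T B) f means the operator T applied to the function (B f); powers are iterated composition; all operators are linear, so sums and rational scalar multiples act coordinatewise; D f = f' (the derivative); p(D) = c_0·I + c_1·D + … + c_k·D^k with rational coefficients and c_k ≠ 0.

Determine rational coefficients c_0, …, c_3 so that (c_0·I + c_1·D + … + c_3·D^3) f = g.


D^0 f = (9/4)x^5 + (9/2)x^4 - (7/4)x^3
D^1 f = (45/4)x^4 + 18x^3 - (21/4)x^2
D^2 f = 45x^3 + 54x^2 - (21/2)x
D^3 f = 135x^2 + 108x - 21/2
matching coefficients of g against c_0 f + c_1 Df + … from the top degree down determines the c_i
solution: c_0 = 2, c_1 = 1, c_2 = 4, c_3 = -4

p(D) = 2·I + D + 4·D^2 − 4·D^3, i.e. c_0 = 2, c_1 = 1, c_2 = 4, c_3 = -4


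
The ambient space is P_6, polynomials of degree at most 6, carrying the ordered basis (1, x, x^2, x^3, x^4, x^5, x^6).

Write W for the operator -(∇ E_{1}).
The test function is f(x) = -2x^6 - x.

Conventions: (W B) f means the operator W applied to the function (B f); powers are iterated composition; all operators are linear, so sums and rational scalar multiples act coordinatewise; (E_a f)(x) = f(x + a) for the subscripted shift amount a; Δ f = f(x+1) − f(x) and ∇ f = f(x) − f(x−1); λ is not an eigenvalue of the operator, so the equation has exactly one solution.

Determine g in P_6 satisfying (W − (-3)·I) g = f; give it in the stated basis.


the image equals g(x) = -(2/3)x^6 - (4/3)x^5 - (50/9)x^4 - (440/27)x^3 - (950/27)x^2 - (4135/81)x - 8917/243

write g with unknown coordinates in the stated basis and equate coefficients in (W − (-3)·I) g = f
solving from the highest basis element down gives g = -(2/3)x^6 - (4/3)x^5 - (50/9)x^4 - (440/27)x^3 - (950/27)x^2 - (4135/81)x - 8917/243
check: W g = 4x^5 + (50/3)x^4 + (440/9)x^3 + (950/9)x^2 + (4108/27)x + 8917/81
so W g − (-3)·g = -2x^6 - x = f ✓


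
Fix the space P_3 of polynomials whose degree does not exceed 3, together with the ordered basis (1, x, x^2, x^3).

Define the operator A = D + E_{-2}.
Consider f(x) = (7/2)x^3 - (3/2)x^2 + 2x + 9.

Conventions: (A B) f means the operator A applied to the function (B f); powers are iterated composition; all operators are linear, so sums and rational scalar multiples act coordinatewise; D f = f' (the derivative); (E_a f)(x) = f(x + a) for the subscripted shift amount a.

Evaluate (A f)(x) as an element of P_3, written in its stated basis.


D f = (21/2)x^2 - 3x + 2
E_{-2} f = (7/2)x^3 - (45/2)x^2 + 50x - 29
(D + E_{-2}) f = (7/2)x^3 - 12x^2 + 47x - 27

g(x) = (7/2)x^3 - 12x^2 + 47x - 27


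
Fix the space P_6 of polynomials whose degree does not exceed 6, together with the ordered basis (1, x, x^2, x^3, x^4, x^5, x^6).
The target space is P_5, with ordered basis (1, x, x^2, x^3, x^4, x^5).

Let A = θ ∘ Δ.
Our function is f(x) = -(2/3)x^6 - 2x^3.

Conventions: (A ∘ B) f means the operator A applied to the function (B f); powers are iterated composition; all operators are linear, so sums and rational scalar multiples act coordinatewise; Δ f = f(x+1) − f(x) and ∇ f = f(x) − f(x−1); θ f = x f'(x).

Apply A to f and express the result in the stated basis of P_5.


Δ f = -4x^5 - 10x^4 - (40/3)x^3 - 16x^2 - 10x - 8/3
θ Δ f = -20x^5 - 40x^4 - 40x^3 - 32x^2 - 10x

the image equals g(x) = -20x^5 - 40x^4 - 40x^3 - 32x^2 - 10x


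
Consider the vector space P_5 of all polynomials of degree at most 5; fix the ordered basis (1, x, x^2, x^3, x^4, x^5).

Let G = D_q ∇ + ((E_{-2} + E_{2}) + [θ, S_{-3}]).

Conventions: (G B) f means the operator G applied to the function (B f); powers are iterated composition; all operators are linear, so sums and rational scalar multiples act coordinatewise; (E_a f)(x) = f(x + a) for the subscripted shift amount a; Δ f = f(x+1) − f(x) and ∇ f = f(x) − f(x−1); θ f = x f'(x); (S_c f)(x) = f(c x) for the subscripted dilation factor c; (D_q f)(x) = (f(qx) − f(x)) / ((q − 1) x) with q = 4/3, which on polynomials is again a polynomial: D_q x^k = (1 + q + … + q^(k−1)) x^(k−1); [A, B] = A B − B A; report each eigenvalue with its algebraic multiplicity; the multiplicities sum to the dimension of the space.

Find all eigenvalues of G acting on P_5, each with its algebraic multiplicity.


image of 1: 2
image of x: 2x
image of x^2: 2x^2 + 10
image of x^3: 2x^3 + 31x - 3
image of x^4: 2x^4 + (580/9)x^2 - 14x + 36
image of x^5: 2x^5 + (3035/27)x^3 - (370/9)x^2 + (550/3)x - 5
the matrix is upper triangular; its diagonal is (2, 2, 2, 2, 2, 2)
for a triangular matrix the eigenvalues are the diagonal entries, with algebraic multiplicity their repetition count

λ = 2 (multiplicity 6)


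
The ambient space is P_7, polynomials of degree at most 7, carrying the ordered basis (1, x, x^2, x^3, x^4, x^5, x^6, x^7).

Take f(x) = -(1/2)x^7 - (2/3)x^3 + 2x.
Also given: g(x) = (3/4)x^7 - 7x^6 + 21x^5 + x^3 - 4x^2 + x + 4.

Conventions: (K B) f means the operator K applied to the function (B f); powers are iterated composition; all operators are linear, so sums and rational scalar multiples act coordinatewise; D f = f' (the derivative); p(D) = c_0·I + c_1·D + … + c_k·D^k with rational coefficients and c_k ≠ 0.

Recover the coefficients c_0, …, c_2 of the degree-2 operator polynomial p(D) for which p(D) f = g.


D^0 f = -(1/2)x^7 - (2/3)x^3 + 2x
D^1 f = -(7/2)x^6 - 2x^2 + 2
D^2 f = -21x^5 - 4x
matching coefficients of g against c_0 f + c_1 Df + … from the top degree down determines the c_i
solution: c_0 = -3/2, c_1 = 2, c_2 = -1

p(D) = -(3/2)·I + 2·D − D^2, i.e. c_0 = -3/2, c_1 = 2, c_2 = -1


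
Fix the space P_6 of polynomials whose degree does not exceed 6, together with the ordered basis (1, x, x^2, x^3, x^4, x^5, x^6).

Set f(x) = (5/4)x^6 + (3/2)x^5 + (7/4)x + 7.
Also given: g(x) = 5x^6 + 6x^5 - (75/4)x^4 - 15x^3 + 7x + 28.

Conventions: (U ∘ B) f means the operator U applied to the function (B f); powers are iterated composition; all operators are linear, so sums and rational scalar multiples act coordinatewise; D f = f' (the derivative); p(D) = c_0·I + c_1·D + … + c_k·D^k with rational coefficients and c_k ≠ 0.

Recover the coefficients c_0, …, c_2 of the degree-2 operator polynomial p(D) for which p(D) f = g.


D^0 f = (5/4)x^6 + (3/2)x^5 + (7/4)x + 7
D^1 f = (15/2)x^5 + (15/2)x^4 + 7/4
D^2 f = (75/2)x^4 + 30x^3
matching coefficients of g against c_0 f + c_1 Df + … from the top degree down determines the c_i
solution: c_0 = 4, c_1 = 0, c_2 = -1/2

c_0 = 4, c_1 = 0, c_2 = -1/2


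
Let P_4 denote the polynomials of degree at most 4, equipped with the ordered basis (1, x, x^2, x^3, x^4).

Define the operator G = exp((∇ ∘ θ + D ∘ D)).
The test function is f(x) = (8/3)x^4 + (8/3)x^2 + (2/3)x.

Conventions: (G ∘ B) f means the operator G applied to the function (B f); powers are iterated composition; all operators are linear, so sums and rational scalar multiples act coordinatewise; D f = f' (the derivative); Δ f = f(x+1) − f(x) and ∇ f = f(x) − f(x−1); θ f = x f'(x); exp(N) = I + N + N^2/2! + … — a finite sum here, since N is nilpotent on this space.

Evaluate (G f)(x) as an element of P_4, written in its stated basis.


order-1 term: (128/3)x^3 - 32x^2 + (160/3)x - 10
order-2 term: 192x^2 - 128x + 272/3
order-3 term: 256x - 128/3
order-4 term: 64
the series for exp((∇ ∘ θ + D ∘ D)) f terminates at order 4
exp((∇ ∘ θ + D ∘ D)) f = (8/3)x^4 + (128/3)x^3 + (488/3)x^2 + 182x + 102

the result is g(x) = (8/3)x^4 + (128/3)x^3 + (488/3)x^2 + 182x + 102


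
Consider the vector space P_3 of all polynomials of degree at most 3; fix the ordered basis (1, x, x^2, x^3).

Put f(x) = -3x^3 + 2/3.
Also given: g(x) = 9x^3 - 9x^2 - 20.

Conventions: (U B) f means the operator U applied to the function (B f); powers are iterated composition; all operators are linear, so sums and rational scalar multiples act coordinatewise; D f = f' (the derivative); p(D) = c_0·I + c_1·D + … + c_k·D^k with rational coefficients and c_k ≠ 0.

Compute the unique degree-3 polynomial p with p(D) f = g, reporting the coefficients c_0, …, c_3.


D^0 f = -3x^3 + 2/3
D^1 f = -9x^2
D^2 f = -18x
D^3 f = -18
matching coefficients of g against c_0 f + c_1 Df + … from the top degree down determines the c_i
solution: c_0 = -3, c_1 = 1, c_2 = 0, c_3 = 1

p(D) = -3·I + D + D^3, i.e. c_0 = -3, c_1 = 1, c_2 = 0, c_3 = 1


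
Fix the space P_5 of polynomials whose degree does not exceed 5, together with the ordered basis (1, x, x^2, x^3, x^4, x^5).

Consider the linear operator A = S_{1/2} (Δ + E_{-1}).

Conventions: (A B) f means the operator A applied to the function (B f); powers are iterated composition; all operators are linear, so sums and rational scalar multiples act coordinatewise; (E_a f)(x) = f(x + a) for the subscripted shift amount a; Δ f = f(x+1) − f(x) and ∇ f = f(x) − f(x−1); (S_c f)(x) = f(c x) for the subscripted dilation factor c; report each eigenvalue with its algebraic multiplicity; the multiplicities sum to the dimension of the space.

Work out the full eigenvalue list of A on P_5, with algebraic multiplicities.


λ = 1/32 (multiplicity 1), λ = 1/16 (multiplicity 1), λ = 1/8 (multiplicity 1), λ = 1/4 (multiplicity 1), λ = 1/2 (multiplicity 1), λ = 1 (multiplicity 1)

image of 1: 1
image of x: (1/2)x
image of x^2: (1/4)x^2 + 2
image of x^3: (1/8)x^3 + 3x
image of x^4: (1/16)x^4 + 3x^2 + 2
image of x^5: (1/32)x^5 + (5/2)x^3 + 5x
the matrix is upper triangular; its diagonal is (1, 1/2, 1/4, 1/8, 1/16, 1/32)
for a triangular matrix the eigenvalues are the diagonal entries, with algebraic multiplicity their repetition count


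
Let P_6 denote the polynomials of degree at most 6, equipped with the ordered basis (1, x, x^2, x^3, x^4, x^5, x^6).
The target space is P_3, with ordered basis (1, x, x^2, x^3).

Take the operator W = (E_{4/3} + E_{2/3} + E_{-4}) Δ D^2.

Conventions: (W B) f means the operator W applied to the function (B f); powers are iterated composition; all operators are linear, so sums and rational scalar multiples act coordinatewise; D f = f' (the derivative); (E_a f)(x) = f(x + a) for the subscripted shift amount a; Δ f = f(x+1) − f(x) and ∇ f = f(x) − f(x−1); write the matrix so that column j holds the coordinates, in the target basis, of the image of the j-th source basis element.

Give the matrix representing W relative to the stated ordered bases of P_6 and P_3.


image of 1: 0
image of x: 0
image of x^2: 0
image of x^3: 18
image of x^4: 72x - 12
image of x^5: 180x^2 - 60x + 3100/3
image of x^6: 360x^3 - 180x^2 + 6200x - 4230
each image's coordinates form column j of the matrix

the matrix is [[0, 0, 0, 18, -12, 3100/3, -4230]; [0, 0, 0, 0, 72, -60, 6200]; [0, 0, 0, 0, 0, 180, -180]; [0, 0, 0, 0, 0, 0, 360]] (rows listed top to bottom)
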